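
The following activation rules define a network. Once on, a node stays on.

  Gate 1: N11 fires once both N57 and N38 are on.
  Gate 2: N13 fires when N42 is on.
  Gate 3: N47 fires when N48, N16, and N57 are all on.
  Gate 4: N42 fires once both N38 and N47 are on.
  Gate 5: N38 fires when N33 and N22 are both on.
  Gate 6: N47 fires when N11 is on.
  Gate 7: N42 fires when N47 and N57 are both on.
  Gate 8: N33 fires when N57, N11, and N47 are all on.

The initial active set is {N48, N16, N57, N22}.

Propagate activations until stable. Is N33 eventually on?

No

N33 would need N57, N11, and N47 (Gate 8), but N11 never turns on.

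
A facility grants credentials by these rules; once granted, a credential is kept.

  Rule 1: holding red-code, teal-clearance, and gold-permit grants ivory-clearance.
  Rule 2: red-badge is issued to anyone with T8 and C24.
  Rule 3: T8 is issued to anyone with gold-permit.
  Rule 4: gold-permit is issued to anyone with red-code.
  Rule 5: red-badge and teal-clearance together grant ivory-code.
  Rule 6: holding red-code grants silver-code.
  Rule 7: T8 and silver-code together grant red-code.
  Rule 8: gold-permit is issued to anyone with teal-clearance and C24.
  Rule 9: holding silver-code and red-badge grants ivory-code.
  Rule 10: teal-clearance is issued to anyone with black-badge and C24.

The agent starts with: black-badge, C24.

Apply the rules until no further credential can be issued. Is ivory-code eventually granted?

Yes

Holding black-badge and C24 grants teal-clearance (Rule 10).
Holding teal-clearance and C24 grants gold-permit (Rule 8).
Holding gold-permit grants T8 (Rule 3).
Holding T8 and C24 grants red-badge (Rule 2).
Holding red-badge and teal-clearance grants ivory-code (Rule 5).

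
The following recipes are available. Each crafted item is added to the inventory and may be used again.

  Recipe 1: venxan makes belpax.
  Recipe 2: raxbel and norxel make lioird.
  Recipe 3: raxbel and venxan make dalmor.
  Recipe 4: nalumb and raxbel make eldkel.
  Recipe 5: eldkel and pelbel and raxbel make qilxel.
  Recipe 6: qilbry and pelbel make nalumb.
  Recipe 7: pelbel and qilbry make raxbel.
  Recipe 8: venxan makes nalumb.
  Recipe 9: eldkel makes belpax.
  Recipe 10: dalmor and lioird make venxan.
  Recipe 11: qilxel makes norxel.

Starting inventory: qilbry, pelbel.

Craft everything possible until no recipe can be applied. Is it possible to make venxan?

venxan would need dalmor and lioird (Recipe 10), but dalmor is never obtained.

No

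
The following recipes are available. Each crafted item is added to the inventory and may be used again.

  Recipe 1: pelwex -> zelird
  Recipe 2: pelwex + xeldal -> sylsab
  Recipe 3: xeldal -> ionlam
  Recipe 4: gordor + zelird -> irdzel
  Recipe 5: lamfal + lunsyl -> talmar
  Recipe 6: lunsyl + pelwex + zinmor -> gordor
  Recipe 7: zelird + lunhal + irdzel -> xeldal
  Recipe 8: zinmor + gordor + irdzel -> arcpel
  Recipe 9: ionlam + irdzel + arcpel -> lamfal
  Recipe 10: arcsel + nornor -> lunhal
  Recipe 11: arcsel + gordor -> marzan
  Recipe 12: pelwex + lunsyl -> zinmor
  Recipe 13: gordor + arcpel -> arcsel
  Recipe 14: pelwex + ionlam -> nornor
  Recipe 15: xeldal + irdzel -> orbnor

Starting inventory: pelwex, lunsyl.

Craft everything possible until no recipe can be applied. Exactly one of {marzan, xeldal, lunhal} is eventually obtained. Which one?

marzan

pelwex -> zelird (Recipe 1).
pelwex + lunsyl -> zinmor (Recipe 12).
Using Recipe 6, lunsyl, pelwex, and zinmor make gordor.
Using Recipe 4, gordor and zelird make irdzel.
Using Recipe 8, zinmor, gordor, and irdzel make arcpel.
Using Recipe 13, gordor and arcpel make arcsel.
arcsel + gordor -> marzan (Recipe 11).
xeldal would need zelird, lunhal, and irdzel (Recipe 7), but lunhal is never obtained. lunhal would need arcsel and nornor (Recipe 10), but nornor is never obtained.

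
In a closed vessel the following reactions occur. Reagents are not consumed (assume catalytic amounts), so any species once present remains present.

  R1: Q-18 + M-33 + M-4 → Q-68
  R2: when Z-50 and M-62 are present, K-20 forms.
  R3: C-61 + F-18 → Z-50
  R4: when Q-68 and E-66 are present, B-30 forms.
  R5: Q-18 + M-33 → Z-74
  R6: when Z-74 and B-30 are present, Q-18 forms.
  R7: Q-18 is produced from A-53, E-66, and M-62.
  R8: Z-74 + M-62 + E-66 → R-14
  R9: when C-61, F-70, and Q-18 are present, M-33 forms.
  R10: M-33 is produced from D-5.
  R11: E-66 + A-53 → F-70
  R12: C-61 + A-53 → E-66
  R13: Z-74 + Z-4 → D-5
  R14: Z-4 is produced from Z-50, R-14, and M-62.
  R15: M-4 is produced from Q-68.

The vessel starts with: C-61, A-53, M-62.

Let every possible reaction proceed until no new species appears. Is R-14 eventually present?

C-61 and A-53 present → E-66 forms (R12).
A-53, E-66, and M-62 present → Q-18 forms (R7).
E-66 and A-53 present → F-70 forms (R11).
C-61, F-70, and Q-18 present → M-33 forms (R9).
Q-18 and M-33 present → Z-74 forms (R5).
Z-74, M-62, and E-66 present → R-14 forms (R8).

Yes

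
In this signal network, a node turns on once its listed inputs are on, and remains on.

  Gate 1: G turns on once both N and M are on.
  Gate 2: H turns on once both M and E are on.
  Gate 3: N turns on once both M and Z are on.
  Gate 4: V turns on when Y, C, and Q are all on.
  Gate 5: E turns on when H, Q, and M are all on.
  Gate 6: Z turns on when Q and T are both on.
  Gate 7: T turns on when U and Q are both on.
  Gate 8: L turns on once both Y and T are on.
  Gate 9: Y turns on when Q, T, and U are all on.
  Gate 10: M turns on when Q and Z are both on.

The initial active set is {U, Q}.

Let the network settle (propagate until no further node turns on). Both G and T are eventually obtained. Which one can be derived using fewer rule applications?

T

T: U and Q are on, so T turns on (Gate 7). [1 rule application]
G: U and Q are on, so T turns on (Gate 7). Q and T are on, so Z turns on (Gate 6). Q and Z are on, so M turns on (Gate 10). Gate 3: M and Z on → N on. N and M are on, so G turns on (Gate 1). [5 rule applications]
T needs fewer.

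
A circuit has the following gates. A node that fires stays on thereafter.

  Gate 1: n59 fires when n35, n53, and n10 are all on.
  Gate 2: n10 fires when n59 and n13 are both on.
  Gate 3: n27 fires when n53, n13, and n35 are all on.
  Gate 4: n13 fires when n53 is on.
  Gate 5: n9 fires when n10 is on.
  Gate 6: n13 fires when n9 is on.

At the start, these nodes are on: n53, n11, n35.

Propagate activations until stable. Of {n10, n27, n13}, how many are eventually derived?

n53 is on, so n13 fires (Gate 4).
Gate 3: n53, n13, and n35 on → n27 on.
n10 would need n59 and n13 (Gate 2), but n59 never turns on.
n27: reached.
n13: reached.
Reached: n27 and n13 — 2 of the 3.

2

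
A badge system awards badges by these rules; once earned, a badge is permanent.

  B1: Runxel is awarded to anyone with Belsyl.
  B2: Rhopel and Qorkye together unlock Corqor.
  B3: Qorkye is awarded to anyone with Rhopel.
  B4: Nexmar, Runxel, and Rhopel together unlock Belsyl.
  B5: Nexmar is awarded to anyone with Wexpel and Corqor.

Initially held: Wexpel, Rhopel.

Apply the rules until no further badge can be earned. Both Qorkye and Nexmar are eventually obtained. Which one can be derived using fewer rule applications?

Qorkye

Qorkye: With Rhopel, Qorkye is earned (B3). [1 rule application]
Nexmar: With Rhopel, Qorkye is earned (B3). With Rhopel and Qorkye, Corqor is earned (B2). With Wexpel and Corqor, Nexmar is earned (B5). [3 rule applications]
Qorkye needs fewer.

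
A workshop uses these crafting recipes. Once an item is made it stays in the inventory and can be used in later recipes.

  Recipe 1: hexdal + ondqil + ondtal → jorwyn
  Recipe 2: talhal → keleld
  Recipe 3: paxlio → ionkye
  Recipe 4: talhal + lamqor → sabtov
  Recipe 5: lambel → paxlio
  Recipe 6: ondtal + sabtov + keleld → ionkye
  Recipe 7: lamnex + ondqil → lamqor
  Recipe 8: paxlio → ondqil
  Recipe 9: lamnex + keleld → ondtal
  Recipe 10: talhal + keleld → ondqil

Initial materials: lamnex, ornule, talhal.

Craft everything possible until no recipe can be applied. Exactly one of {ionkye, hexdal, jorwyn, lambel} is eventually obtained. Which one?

talhal → keleld (Recipe 2).
talhal + keleld → ondqil (Recipe 10).
Using Recipe 9, lamnex and keleld make ondtal.
Using Recipe 7, lamnex and ondqil make lamqor.
Using Recipe 4, talhal and lamqor make sabtov.
Using Recipe 6, ondtal, sabtov, and keleld make ionkye.
jorwyn would need hexdal, ondqil, and ondtal (Recipe 1), but hexdal is never obtained. No rule produces lambel, and it is not given. No rule produces hexdal, and it is not given.

ionkye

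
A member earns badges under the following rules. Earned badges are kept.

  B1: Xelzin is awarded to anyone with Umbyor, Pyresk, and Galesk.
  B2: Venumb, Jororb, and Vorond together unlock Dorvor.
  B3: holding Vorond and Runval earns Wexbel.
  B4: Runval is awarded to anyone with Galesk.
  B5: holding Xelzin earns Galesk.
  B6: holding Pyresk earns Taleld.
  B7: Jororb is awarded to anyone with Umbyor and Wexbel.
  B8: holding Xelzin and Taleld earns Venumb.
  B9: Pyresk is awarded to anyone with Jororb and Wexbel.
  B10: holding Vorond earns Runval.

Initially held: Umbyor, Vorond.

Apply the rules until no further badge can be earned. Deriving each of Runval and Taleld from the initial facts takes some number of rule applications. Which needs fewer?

Runval: With Vorond, Runval is earned (B10). [1 rule application]
Taleld: With Vorond, Runval is earned (B10). With Vorond and Runval, Wexbel is earned (B3). With Umbyor and Wexbel, Jororb is earned (B7). With Jororb and Wexbel, Pyresk is earned (B9). With Pyresk, Taleld is earned (B6). [5 rule applications]
Runval needs fewer.

Runval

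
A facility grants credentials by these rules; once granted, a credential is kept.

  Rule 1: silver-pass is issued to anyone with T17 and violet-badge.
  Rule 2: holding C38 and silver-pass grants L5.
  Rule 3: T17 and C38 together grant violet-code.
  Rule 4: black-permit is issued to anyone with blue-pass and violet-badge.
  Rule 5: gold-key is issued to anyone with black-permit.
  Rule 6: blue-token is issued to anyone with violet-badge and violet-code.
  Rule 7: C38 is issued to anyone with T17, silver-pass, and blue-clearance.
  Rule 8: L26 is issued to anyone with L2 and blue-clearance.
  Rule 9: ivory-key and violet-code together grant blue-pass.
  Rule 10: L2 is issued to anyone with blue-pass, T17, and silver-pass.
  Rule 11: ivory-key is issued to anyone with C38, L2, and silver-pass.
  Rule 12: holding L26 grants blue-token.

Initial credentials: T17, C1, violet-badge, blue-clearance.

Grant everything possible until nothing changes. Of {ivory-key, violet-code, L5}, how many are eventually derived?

Holding T17 and violet-badge grants silver-pass (Rule 1).
Holding T17, silver-pass, and blue-clearance grants C38 (Rule 7).
Holding T17 and C38 grants violet-code (Rule 3).
Holding C38 and silver-pass grants L5 (Rule 2).
ivory-key would need C38, L2, and silver-pass (Rule 11), but L2 is never granted.
violet-code: reached.
L5: reached.
Reached: violet-code and L5 — 2 of the 3.

2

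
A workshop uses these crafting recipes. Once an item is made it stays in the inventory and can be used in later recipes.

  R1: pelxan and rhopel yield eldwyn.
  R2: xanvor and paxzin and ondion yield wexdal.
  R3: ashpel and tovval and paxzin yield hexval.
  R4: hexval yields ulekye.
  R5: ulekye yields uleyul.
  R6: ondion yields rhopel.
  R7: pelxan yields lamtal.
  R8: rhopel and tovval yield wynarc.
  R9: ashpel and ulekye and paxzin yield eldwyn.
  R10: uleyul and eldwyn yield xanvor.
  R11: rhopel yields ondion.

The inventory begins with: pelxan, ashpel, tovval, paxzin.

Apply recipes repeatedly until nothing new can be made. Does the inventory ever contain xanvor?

Using R3, ashpel, tovval, and paxzin make hexval.
hexval → ulekye (R4).
ashpel and ulekye and paxzin → eldwyn (R9).
Using R5, ulekye makes uleyul.
uleyul and eldwyn → xanvor (R10).

Yes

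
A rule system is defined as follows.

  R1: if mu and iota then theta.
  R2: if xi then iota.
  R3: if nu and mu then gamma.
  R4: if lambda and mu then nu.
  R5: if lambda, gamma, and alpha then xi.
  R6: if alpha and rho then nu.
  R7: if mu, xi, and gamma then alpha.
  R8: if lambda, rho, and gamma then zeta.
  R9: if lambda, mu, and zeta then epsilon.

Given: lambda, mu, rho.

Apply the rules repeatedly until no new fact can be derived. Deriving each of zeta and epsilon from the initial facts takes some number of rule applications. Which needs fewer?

zeta: From lambda and mu, R4 gives nu. From nu and mu, R3 gives gamma. lambda, rho, and gamma hold, so zeta follows (R8). [3 rule applications]
epsilon: lambda and mu hold, so nu follows (R4). nu and mu hold, so gamma follows (R3). lambda, rho, and gamma hold, so zeta follows (R8). From lambda, mu, and zeta, R9 gives epsilon. [4 rule applications]
zeta needs fewer.

zeta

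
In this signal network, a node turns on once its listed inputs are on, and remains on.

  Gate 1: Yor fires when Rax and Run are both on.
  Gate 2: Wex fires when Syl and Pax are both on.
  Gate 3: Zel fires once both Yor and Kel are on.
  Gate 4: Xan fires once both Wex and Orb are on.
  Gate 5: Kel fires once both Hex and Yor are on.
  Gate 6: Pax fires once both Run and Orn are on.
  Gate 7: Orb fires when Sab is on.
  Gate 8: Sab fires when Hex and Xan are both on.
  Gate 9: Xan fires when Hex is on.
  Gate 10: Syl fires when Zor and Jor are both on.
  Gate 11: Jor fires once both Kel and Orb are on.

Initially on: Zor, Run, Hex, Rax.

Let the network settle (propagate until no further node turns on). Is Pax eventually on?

Pax would need Run and Orn (Gate 6), but Orn never turns on.

No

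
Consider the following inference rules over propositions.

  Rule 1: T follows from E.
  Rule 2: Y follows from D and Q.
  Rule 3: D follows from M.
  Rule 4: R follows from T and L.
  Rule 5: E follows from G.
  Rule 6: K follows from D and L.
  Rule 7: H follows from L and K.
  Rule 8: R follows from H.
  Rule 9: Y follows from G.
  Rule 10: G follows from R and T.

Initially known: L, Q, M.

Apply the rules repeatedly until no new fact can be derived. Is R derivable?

Yes

M holds, so D follows (Rule 3).
From D and L, Rule 6 gives K.
From L and K, Rule 7 gives H.
From H, Rule 8 gives R.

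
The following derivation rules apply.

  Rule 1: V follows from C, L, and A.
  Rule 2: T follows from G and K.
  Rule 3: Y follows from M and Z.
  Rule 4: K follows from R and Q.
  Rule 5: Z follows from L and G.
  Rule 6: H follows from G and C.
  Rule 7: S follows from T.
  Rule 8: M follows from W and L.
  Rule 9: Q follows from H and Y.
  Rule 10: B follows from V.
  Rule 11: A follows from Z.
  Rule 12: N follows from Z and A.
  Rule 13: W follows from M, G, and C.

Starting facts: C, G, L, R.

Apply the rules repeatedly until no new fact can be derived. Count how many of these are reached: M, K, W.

0

M would need W and L (Rule 8), but W is never established.
K would need R and Q (Rule 4), but Q is never established.
W would need M, G, and C (Rule 13), but M is never established.
None of the 3 are reached.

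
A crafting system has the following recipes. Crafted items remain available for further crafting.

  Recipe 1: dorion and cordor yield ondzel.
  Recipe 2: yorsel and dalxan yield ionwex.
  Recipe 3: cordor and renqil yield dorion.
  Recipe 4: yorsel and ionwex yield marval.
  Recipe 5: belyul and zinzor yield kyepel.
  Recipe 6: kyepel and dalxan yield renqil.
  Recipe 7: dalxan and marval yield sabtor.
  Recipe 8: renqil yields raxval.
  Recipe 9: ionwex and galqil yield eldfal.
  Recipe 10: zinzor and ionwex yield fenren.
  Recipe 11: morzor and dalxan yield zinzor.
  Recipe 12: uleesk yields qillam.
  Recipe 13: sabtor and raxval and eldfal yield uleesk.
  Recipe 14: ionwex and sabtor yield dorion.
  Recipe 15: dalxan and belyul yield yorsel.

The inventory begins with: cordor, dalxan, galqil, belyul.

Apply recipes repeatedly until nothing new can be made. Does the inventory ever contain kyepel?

kyepel would need belyul and zinzor (Recipe 5), but zinzor is never obtained.

No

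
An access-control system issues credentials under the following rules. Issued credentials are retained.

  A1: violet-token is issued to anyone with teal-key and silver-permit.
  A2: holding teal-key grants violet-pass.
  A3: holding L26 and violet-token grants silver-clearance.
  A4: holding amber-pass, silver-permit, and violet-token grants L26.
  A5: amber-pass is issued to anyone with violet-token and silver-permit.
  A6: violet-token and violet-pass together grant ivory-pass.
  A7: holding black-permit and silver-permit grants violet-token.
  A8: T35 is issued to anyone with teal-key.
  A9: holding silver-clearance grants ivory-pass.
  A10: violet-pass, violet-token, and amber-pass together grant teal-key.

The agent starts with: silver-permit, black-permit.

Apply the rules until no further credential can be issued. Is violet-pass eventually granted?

violet-pass would need teal-key (A2), but teal-key is never granted.

No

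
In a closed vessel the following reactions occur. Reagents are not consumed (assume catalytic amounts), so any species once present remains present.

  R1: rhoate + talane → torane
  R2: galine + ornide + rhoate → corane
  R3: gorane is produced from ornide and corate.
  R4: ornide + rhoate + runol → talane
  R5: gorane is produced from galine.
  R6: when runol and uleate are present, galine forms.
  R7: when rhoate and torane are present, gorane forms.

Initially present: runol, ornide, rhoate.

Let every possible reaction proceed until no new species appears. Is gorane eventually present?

ornide, rhoate, and runol present → talane forms (R4).
rhoate and talane present → torane forms (R1).
rhoate and torane present → gorane forms (R7).

Yes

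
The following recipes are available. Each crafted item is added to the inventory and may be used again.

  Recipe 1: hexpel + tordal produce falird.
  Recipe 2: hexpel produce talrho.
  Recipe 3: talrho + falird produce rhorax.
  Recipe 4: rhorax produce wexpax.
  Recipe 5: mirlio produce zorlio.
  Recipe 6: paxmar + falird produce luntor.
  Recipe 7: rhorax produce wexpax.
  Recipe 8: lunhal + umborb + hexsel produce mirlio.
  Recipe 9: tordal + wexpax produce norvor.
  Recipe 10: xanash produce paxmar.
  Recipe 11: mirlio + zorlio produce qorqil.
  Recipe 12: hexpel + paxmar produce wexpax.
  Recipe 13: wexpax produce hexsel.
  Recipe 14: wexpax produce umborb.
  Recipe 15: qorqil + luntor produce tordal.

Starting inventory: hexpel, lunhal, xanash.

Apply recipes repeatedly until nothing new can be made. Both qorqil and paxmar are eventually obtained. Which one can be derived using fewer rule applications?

paxmar

paxmar: xanash → paxmar (Recipe 10). [1 rule application]
qorqil: xanash → paxmar (Recipe 10). hexpel + paxmar → wexpax (Recipe 12). Using Recipe 13, wexpax makes hexsel. Using Recipe 14, wexpax makes umborb. Using Recipe 8, lunhal, umborb, and hexsel make mirlio. mirlio → zorlio (Recipe 5). Using Recipe 11, mirlio and zorlio make qorqil. [7 rule applications]
paxmar needs fewer.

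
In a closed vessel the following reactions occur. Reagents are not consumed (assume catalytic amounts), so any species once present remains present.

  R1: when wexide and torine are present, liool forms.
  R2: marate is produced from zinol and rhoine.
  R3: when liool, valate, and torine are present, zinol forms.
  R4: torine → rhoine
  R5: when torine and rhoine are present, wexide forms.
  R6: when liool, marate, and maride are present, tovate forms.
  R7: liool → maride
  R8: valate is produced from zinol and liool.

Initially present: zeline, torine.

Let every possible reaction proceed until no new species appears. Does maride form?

Yes

torine present → rhoine forms (R4).
torine and rhoine present → wexide forms (R5).
wexide and torine present → liool forms (R1).
liool present → maride forms (R7).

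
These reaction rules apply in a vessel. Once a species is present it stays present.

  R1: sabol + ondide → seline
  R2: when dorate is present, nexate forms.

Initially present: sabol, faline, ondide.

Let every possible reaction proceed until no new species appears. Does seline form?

Yes

sabol and ondide present → seline forms (R1).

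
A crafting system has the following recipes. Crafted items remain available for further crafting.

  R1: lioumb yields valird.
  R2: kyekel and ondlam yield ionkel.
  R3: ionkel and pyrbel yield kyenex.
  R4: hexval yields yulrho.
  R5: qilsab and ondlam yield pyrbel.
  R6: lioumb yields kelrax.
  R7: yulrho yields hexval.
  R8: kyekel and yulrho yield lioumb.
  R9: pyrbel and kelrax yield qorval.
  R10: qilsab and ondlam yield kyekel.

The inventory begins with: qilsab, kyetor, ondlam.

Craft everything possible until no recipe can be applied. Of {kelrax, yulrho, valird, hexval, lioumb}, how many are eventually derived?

0

kelrax would need lioumb (R6), but lioumb is never obtained.
yulrho would need hexval (R4), but hexval is never obtained.
valird would need lioumb (R1), but lioumb is never obtained.
hexval would need yulrho (R7), but yulrho is never obtained.
lioumb would need kyekel and yulrho (R8), but yulrho is never obtained.
None of the 5 are reached.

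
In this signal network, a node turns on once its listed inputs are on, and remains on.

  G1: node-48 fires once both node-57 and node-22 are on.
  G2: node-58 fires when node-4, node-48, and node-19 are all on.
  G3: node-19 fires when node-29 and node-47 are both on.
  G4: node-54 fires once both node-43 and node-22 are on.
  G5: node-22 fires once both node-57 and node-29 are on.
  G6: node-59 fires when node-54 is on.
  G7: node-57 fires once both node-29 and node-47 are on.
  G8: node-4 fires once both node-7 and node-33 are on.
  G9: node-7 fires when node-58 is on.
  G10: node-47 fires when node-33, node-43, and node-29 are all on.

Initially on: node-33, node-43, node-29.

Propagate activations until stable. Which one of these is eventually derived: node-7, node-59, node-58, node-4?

node-59

node-33, node-43, and node-29 are on, so node-47 fires (G10).
node-29 and node-47 are on, so node-57 fires (G7).
G5: node-57 and node-29 on → node-22 on.
node-43 and node-22 are on, so node-54 fires (G4).
node-54 is on, so node-59 fires (G6).
node-58 would need node-4, node-48, and node-19 (G2), but node-4 never turns on. node-4 would need node-7 and node-33 (G8), but node-7 never turns on. node-7 would need node-58 (G9), but node-58 never turns on.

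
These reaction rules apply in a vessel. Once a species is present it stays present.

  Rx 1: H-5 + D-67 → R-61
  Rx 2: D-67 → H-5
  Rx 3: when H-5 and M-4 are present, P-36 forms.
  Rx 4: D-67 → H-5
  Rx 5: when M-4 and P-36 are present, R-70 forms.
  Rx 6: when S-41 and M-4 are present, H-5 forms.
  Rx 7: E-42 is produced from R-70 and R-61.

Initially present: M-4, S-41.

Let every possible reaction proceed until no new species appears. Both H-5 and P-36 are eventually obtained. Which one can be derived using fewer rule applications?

H-5: S-41 and M-4 present → H-5 forms (Rx 6). [1 rule application]
P-36: S-41 and M-4 present → H-5 forms (Rx 6). H-5 and M-4 present → P-36 forms (Rx 3). [2 rule applications]
H-5 needs fewer.

H-5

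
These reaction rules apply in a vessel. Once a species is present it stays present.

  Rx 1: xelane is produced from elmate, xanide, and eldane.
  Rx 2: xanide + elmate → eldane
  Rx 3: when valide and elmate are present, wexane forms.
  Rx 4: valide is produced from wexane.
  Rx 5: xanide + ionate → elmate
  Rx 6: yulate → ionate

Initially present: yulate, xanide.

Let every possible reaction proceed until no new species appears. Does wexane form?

wexane would need valide and elmate (Rx 3), but valide never forms.

No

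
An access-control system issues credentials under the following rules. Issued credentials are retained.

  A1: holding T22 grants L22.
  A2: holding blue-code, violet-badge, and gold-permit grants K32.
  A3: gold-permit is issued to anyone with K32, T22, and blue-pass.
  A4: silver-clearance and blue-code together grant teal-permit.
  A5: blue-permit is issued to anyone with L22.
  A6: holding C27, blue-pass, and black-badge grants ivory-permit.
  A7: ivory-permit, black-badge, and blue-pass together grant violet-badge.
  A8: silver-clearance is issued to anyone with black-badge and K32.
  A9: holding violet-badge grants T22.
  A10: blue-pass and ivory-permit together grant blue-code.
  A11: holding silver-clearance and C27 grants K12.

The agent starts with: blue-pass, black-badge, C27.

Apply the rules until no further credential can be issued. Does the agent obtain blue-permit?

Yes

Holding C27, blue-pass, and black-badge grants ivory-permit (A6).
Holding ivory-permit, black-badge, and blue-pass grants violet-badge (A7).
Holding violet-badge grants T22 (A9).
Holding T22 grants L22 (A1).
Holding L22 grants blue-permit (A5).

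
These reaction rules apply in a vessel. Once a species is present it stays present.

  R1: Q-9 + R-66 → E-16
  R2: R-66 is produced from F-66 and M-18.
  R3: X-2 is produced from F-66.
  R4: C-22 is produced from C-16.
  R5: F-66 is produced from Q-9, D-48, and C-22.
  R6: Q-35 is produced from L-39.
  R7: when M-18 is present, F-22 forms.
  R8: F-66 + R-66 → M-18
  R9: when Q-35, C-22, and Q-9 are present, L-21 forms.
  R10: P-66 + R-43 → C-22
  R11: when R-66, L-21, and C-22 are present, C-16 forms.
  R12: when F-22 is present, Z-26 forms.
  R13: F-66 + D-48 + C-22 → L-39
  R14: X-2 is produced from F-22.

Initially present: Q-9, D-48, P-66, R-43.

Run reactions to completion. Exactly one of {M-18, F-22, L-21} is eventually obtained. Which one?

P-66 and R-43 present → C-22 forms (R10).
Q-9, D-48, and C-22 present → F-66 forms (R5).
F-66, D-48, and C-22 present → L-39 forms (R13).
L-39 present → Q-35 forms (R6).
Q-35, C-22, and Q-9 present → L-21 forms (R9).
M-18 would need F-66 and R-66 (R8), but R-66 never forms. F-22 would need M-18 (R7), but M-18 never forms.

L-21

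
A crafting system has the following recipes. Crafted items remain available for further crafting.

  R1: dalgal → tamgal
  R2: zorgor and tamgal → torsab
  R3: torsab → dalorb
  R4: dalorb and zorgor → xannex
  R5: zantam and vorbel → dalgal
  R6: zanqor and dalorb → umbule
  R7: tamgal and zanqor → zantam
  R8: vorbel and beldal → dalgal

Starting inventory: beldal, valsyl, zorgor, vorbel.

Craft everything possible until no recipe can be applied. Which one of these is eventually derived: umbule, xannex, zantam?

Using R8, vorbel and beldal make dalgal.
dalgal → tamgal (R1).
zorgor and tamgal → torsab (R2).
torsab → dalorb (R3).
Using R4, dalorb and zorgor make xannex.
zantam would need tamgal and zanqor (R7), but zanqor is never obtained. umbule would need zanqor and dalorb (R6), but zanqor is never obtained.

xannex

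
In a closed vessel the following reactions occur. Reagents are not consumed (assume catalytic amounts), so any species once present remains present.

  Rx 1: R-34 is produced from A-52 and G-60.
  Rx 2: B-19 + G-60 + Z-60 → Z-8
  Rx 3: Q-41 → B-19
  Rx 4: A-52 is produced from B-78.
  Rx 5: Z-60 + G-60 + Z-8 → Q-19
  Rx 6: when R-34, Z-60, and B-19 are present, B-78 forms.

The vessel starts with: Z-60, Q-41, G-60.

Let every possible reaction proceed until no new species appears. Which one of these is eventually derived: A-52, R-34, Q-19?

Q-19

Q-41 present → B-19 forms (Rx 3).
B-19, G-60, and Z-60 present → Z-8 forms (Rx 2).
Z-60, G-60, and Z-8 present → Q-19 forms (Rx 5).
R-34 would need A-52 and G-60 (Rx 1), but A-52 never forms. A-52 would need B-78 (Rx 4), but B-78 never forms.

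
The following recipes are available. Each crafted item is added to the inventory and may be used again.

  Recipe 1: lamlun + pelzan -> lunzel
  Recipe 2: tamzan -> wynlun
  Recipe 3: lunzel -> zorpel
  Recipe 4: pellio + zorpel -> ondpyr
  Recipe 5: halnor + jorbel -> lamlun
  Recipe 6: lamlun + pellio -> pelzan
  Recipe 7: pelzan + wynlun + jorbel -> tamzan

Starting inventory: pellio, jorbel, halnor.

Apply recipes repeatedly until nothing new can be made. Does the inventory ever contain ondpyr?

Using Recipe 5, halnor and jorbel make lamlun.
lamlun + pellio -> pelzan (Recipe 6).
lamlun + pelzan -> lunzel (Recipe 1).
lunzel -> zorpel (Recipe 3).
Using Recipe 4, pellio and zorpel make ondpyr.

Yes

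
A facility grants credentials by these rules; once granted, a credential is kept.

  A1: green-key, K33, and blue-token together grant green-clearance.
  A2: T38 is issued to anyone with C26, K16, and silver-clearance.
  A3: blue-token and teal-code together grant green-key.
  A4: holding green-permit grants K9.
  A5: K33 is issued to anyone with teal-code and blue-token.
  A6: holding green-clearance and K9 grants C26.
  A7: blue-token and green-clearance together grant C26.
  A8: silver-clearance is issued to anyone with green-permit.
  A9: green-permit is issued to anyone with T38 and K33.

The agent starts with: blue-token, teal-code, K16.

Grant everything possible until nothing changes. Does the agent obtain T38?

T38 would need C26, K16, and silver-clearance (A2), but silver-clearance is never granted.

No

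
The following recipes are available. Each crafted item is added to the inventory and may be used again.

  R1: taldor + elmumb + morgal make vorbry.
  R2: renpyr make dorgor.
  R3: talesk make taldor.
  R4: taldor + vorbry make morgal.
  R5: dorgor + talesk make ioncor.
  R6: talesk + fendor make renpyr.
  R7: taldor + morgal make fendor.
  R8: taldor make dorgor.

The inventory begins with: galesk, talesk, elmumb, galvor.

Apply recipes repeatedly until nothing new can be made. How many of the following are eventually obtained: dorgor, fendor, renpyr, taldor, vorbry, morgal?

Using R3, talesk makes taldor.
Using R8, taldor makes dorgor.
dorgor: reached.
fendor would need taldor and morgal (R7), but morgal is never obtained.
renpyr would need talesk and fendor (R6), but fendor is never obtained.
taldor: reached.
vorbry would need taldor, elmumb, and morgal (R1), but morgal is never obtained.
morgal would need taldor and vorbry (R4), but vorbry is never obtained.
Reached: dorgor and taldor — 2 of the 6.

2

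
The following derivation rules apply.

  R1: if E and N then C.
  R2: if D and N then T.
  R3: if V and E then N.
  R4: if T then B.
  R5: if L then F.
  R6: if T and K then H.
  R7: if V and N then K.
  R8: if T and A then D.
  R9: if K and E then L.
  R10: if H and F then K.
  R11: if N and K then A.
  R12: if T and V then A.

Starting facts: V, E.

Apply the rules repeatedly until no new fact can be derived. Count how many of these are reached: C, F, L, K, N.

V and E hold, so N follows (R3).
From E and N, R1 gives C.
V and N hold, so K follows (R7).
From K and E, R9 gives L.
L holds, so F follows (R5).
C: reached.
F: reached.
L: reached.
K: reached.
N: reached.
All 5 are reached.

5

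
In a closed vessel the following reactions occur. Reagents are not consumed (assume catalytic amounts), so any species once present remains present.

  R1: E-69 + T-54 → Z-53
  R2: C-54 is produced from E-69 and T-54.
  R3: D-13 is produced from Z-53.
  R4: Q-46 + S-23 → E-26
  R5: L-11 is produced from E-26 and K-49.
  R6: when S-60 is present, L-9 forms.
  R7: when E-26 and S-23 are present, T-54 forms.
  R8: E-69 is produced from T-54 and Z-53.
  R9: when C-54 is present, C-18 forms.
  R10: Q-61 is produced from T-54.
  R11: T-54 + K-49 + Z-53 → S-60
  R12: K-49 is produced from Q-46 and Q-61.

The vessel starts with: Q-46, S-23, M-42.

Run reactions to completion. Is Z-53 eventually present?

Z-53 would need E-69 and T-54 (R1), but E-69 never forms.

No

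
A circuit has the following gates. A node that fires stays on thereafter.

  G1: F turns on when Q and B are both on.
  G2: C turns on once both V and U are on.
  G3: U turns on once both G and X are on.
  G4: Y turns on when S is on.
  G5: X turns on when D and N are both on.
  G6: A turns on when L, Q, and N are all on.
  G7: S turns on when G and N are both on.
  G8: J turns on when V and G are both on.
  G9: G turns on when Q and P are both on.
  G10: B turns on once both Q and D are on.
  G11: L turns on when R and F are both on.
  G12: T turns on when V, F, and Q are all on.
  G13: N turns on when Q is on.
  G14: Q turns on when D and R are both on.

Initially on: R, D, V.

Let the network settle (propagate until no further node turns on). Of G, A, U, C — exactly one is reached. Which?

A

G14: D and R on → Q on.
Q and D are on, so B turns on (G10).
G13: Q on → N on.
G1: Q and B on → F on.
G11: R and F on → L on.
L, Q, and N are on, so A turns on (G6).
C would need V and U (G2), but U never turns on. G would need Q and P (G9), but P never turns on. U would need G and X (G3), but G never turns on.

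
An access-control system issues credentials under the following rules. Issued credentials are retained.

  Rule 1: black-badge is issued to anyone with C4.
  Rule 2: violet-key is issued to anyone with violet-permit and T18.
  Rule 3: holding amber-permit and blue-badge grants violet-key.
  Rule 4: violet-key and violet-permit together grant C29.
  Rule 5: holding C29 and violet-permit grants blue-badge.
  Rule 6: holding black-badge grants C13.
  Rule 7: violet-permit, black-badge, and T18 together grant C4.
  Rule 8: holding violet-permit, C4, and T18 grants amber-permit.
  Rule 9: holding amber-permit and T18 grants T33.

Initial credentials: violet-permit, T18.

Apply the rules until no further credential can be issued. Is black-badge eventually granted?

No

black-badge would need C4 (Rule 1), but C4 is never granted.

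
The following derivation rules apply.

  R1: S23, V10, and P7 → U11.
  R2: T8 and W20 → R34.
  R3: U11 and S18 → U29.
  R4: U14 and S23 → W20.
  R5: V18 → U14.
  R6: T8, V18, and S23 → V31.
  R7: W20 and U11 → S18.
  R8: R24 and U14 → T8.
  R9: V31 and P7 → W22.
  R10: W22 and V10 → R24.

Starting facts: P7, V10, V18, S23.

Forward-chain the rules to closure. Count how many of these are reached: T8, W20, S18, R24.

2

From V18, R5 gives U14.
S23, V10, and P7 hold, so U11 follows (R1).
From U14 and S23, R4 gives W20.
W20 and U11 hold, so S18 follows (R7).
T8 would need R24 and U14 (R8), but R24 is never established.
W20: reached.
S18: reached.
R24 would need W22 and V10 (R10), but W22 is never established.
Reached: W20 and S18 — 2 of the 4.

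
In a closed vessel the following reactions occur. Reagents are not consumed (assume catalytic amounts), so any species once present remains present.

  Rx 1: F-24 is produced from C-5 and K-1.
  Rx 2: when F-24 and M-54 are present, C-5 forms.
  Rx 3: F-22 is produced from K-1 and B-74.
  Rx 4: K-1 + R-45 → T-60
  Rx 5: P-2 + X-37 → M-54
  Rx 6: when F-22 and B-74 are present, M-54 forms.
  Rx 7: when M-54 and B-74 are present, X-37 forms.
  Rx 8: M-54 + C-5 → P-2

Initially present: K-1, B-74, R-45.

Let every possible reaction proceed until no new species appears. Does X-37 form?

K-1 and B-74 present → F-22 forms (Rx 3).
F-22 and B-74 present → M-54 forms (Rx 6).
M-54 and B-74 present → X-37 forms (Rx 7).

Yes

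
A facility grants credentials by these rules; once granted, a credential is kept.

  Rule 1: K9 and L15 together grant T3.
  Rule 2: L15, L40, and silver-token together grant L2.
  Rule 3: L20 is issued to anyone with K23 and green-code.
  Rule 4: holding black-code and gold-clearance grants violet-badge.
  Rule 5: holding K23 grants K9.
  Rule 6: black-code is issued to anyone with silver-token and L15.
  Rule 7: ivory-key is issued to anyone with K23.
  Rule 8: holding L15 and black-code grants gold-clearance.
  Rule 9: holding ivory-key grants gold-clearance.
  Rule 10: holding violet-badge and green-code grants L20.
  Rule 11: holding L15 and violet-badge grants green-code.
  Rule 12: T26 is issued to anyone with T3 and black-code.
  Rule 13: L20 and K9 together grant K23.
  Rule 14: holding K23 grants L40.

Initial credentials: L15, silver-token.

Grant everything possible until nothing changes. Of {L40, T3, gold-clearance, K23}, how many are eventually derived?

1

Holding silver-token and L15 grants black-code (Rule 6).
Holding L15 and black-code grants gold-clearance (Rule 8).
L40 would need K23 (Rule 14), but K23 is never granted.
T3 would need K9 and L15 (Rule 1), but K9 is never granted.
gold-clearance: reached.
K23 would need L20 and K9 (Rule 13), but K9 is never granted.
Reached: gold-clearance — 1 of the 4.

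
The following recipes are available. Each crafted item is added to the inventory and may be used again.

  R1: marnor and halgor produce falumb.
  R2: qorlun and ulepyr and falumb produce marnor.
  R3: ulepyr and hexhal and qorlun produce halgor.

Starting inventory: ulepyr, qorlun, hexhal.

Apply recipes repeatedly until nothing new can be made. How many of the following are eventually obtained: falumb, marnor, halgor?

Using R3, ulepyr, hexhal, and qorlun make halgor.
falumb would need marnor and halgor (R1), but marnor is never obtained.
marnor would need qorlun, ulepyr, and falumb (R2), but falumb is never obtained.
halgor: reached.
Reached: halgor — 1 of the 3.

1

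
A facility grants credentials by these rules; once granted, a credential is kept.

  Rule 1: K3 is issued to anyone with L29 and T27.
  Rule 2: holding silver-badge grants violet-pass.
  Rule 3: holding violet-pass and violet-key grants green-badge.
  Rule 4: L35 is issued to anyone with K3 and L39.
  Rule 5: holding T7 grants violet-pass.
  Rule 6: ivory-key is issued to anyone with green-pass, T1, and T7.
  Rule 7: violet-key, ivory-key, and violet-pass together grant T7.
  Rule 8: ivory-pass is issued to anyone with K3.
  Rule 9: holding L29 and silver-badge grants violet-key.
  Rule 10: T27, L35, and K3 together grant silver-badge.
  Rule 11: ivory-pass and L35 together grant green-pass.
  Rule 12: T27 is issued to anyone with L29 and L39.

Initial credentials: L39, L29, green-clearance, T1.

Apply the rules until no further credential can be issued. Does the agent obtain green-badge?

Holding L29 and L39 grants T27 (Rule 12).
Holding L29 and T27 grants K3 (Rule 1).
Holding K3 and L39 grants L35 (Rule 4).
Holding T27, L35, and K3 grants silver-badge (Rule 10).
Holding L29 and silver-badge grants violet-key (Rule 9).
Holding silver-badge grants violet-pass (Rule 2).
Holding violet-pass and violet-key grants green-badge (Rule 3).

Yes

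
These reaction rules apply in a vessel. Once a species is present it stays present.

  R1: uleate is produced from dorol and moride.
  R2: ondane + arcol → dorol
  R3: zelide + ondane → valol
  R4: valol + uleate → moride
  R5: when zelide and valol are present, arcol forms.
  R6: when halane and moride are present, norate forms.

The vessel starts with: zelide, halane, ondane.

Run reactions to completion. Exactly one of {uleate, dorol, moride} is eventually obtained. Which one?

dorol

zelide and ondane present → valol forms (R3).
zelide and valol present → arcol forms (R5).
ondane and arcol present → dorol forms (R2).
moride would need valol and uleate (R4), but uleate never forms. uleate would need dorol and moride (R1), but moride never forms.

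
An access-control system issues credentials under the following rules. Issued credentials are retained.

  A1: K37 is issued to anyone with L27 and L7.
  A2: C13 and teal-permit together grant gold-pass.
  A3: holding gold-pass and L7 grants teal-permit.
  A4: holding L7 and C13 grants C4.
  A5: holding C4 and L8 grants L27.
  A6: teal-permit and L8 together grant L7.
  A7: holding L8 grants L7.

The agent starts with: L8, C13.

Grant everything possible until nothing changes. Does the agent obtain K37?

Yes

Holding L8 grants L7 (A7).
Holding L7 and C13 grants C4 (A4).
Holding C4 and L8 grants L27 (A5).
Holding L27 and L7 grants K37 (A1).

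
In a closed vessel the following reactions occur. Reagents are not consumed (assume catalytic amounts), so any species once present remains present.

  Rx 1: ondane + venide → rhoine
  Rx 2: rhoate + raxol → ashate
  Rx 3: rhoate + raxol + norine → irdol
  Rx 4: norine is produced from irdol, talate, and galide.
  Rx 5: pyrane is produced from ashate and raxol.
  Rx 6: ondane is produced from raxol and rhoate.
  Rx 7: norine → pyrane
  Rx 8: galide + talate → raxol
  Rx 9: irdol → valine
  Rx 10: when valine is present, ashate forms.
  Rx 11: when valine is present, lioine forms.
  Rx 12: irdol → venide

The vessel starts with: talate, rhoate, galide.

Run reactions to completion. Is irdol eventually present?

No

irdol would need rhoate, raxol, and norine (Rx 3), but norine never forms.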